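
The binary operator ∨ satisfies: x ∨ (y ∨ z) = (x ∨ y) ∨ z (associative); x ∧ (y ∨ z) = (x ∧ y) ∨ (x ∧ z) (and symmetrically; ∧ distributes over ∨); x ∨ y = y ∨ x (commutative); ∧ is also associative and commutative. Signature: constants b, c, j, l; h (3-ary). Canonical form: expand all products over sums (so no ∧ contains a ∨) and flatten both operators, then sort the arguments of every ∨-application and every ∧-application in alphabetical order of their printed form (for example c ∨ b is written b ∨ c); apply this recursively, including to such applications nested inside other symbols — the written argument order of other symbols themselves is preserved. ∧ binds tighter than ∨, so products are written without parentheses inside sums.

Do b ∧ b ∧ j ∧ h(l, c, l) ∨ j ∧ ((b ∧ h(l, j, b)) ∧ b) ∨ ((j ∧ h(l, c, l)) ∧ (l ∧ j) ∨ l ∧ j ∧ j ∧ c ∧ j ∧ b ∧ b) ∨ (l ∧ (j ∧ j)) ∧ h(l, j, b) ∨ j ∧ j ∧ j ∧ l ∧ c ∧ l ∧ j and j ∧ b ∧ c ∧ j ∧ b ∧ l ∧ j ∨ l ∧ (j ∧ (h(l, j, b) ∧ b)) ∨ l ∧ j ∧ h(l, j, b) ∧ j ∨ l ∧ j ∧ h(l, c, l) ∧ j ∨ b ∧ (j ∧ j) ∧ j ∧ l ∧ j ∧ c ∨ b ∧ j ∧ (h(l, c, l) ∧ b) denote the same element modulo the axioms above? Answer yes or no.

Answer: no — b ∧ b ∧ c ∧ j ∧ j ∧ j ∧ l ∨ b ∧ b ∧ h(l, c, l) ∧ j ∨ b ∧ b ∧ h(l, j, b) ∧ j ∨ c ∧ j ∧ j ∧ j ∧ j ∧ l ∧ l ∨ h(l, c, l) ∧ j ∧ j ∧ l ∨ h(l, j, b) ∧ j ∧ j ∧ l vs b ∧ b ∧ c ∧ j ∧ j ∧ j ∧ l ∨ b ∧ b ∧ h(l, c, l) ∧ j ∨ b ∧ c ∧ j ∧ j ∧ j ∧ j ∧ l ∨ b ∧ h(l, j, b) ∧ j ∧ l ∨ h(l, c, l) ∧ j ∧ j ∧ l ∨ h(l, j, b) ∧ j ∧ j ∧ l

Derivation:
Left:  b ∧ b ∧ j ∧ h(l, c, l) ∨ j ∧ ((b ∧ h(l, j, b)) ∧ b) ∨ ((j ∧ h(l, c, l)) ∧ (l ∧ j) ∨ l ∧ j ∧ j ∧ c ∧ j ∧ b ∧ b) ∨ (l ∧ (j ∧ j)) ∧ h(l, j, b) ∨ j ∧ j ∧ j ∧ l ∧ c ∧ l ∧ j
  Merge nested applications:  b ∧ b ∧ h(l, c, l) ∧ j ∨ b ∧ b ∧ h(l, j, b) ∧ j ∨ h(l, c, l) ∧ j ∧ j ∧ l ∨ b ∧ b ∧ c ∧ j ∧ j ∧ j ∧ l ∨ h(l, j, b) ∧ j ∧ j ∧ l ∨ c ∧ j ∧ j ∧ j ∧ j ∧ l ∧ l
  Sort:  b ∧ b ∧ c ∧ j ∧ j ∧ j ∧ l ∨ b ∧ b ∧ h(l, c, l) ∧ j ∨ b ∧ b ∧ h(l, j, b) ∧ j ∨ c ∧ j ∧ j ∧ j ∧ j ∧ l ∧ l ∨ h(l, c, l) ∧ j ∧ j ∧ l ∨ h(l, j, b) ∧ j ∧ j ∧ l
Right:  j ∧ b ∧ c ∧ j ∧ b ∧ l ∧ j ∨ l ∧ (j ∧ (h(l, j, b) ∧ b)) ∨ l ∧ j ∧ h(l, j, b) ∧ j ∨ l ∧ j ∧ h(l, c, l) ∧ j ∨ b ∧ (j ∧ j) ∧ j ∧ l ∧ j ∧ c ∨ b ∧ j ∧ (h(l, c, l) ∧ b)
  Flatten:  b ∧ b ∧ c ∧ j ∧ j ∧ j ∧ l ∨ b ∧ h(l, j, b) ∧ j ∧ l ∨ h(l, j, b) ∧ j ∧ j ∧ l ∨ h(l, c, l) ∧ j ∧ j ∧ l ∨ b ∧ c ∧ j ∧ j ∧ j ∧ j ∧ l ∨ b ∧ b ∧ h(l, c, l) ∧ j
  Order the arguments:  b ∧ b ∧ c ∧ j ∧ j ∧ j ∧ l ∨ b ∧ b ∧ h(l, c, l) ∧ j ∨ b ∧ c ∧ j ∧ j ∧ j ∧ j ∧ l ∨ b ∧ h(l, j, b) ∧ j ∧ l ∨ h(l, c, l) ∧ j ∧ j ∧ l ∨ h(l, j, b) ∧ j ∧ j ∧ l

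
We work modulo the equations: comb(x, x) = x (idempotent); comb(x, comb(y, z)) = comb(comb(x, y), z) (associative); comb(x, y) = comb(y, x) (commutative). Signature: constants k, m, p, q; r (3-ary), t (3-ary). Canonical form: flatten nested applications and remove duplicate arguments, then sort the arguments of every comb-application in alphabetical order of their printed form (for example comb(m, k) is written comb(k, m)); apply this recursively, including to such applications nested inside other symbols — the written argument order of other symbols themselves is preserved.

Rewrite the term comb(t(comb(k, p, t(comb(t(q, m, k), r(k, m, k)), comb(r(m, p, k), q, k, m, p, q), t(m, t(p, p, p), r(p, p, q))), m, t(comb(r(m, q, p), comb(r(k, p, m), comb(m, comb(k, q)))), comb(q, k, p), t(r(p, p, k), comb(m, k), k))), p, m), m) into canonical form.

Simplify inside:  t(comb(k, p, t(comb(t(q, m, k), r(k, m, k)), comb(r(m, p, k), q, k, m, p, q), t(m, t(p, p, p), r(p, p, q))), m, t(comb(r(m, q, p), comb(r(k, p, m), comb(m, comb(k, q)))), comb(q, k, p), t(r(p, p, k), comb(m, k), k))), p, m)  →  t(comb(k, m, p, t(comb(k, m, q, r(k, p, m), r(m, q, p)), comb(k, p, q), t(r(p, p, k), comb(k, m), k)), t(comb(r(k, m, k), t(q, m, k)), comb(k, m, p, q, r(m, p, k)), t(m, t(p, p, p), r(p, p, q)))), p, m)
Order the arguments:  comb(m, t(comb(k, m, p, t(comb(k, m, q, r(k, p, m), r(m, q, p)), comb(k, p, q), t(r(p, p, k), comb(k, m), k)), t(comb(r(k, m, k), t(q, m, k)), comb(k, m, p, q, r(m, p, k)), t(m, t(p, p, p), r(p, p, q)))), p, m))

Answer: comb(m, t(comb(k, m, p, t(comb(k, m, q, r(k, p, m), r(m, q, p)), comb(k, p, q), t(r(p, p, k), comb(k, m), k)), t(comb(r(k, m, k), t(q, m, k)), comb(k, m, p, q, r(m, p, k)), t(m, t(p, p, p), r(p, p, q)))), p, m))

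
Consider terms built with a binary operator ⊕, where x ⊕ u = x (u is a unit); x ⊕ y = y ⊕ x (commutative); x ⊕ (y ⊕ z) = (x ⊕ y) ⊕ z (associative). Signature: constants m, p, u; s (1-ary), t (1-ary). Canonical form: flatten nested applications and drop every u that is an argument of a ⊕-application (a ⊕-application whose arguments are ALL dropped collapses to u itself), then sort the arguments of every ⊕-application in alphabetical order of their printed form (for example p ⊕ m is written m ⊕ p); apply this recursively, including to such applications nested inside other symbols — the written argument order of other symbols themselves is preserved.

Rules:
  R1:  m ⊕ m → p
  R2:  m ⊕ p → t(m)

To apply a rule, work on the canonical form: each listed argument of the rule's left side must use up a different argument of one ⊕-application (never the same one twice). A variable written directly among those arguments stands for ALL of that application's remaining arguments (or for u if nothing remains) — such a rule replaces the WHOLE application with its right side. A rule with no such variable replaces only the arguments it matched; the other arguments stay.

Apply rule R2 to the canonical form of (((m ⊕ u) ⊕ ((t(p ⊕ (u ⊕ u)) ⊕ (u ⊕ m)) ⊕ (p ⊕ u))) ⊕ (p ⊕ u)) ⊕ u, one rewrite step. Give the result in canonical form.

Canonical form:  m ⊕ m ⊕ p ⊕ p ⊕ t(p)
Apply R2:  consuming m, p
Result:  m ⊕ p ⊕ t(m) ⊕ t(p)

Answer: m ⊕ p ⊕ t(m) ⊕ t(p)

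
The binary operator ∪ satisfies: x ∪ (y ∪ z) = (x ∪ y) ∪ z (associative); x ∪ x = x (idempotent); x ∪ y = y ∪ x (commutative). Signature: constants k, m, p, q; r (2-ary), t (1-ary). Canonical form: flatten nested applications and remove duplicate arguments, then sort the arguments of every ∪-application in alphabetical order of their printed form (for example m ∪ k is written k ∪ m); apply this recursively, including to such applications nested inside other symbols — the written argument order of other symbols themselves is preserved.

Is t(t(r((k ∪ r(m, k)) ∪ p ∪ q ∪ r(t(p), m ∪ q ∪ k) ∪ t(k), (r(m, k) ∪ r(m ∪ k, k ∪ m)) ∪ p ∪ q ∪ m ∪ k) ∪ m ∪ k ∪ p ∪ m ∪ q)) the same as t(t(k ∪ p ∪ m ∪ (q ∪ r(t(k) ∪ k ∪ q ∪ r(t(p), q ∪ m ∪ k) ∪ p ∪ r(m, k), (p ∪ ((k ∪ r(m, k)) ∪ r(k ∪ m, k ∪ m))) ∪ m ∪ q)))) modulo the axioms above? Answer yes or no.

Left:  t(t(r((k ∪ r(m, k)) ∪ p ∪ q ∪ r(t(p), m ∪ q ∪ k) ∪ t(k), (r(m, k) ∪ r(m ∪ k, k ∪ m)) ∪ p ∪ q ∪ m ∪ k) ∪ m ∪ k ∪ p ∪ m ∪ q))
  Descend into:  r((k ∪ r(m, k)) ∪ p ∪ q ∪ r(t(p), m ∪ q ∪ k) ∪ t(k), (r(m, k) ∪ r(m ∪ k, k ∪ m)) ∪ p ∪ q ∪ m ∪ k) ∪ m ∪ k ∪ p ∪ m ∪ q
  Canonicalize subterm:  r((k ∪ r(m, k)) ∪ p ∪ q ∪ r(t(p), m ∪ q ∪ k) ∪ t(k), (r(m, k) ∪ r(m ∪ k, k ∪ m)) ∪ p ∪ q ∪ m ∪ k)  →  r(k ∪ p ∪ q ∪ r(m, k) ∪ r(t(p), k ∪ m ∪ q) ∪ t(k), k ∪ m ∪ p ∪ q ∪ r(k ∪ m, k ∪ m) ∪ r(m, k))
  Idempotence:  drop duplicate m
  Sort arguments:  k ∪ m ∪ p ∪ q ∪ r(k ∪ p ∪ q ∪ r(m, k) ∪ r(t(p), k ∪ m ∪ q) ∪ t(k), k ∪ m ∪ p ∪ q ∪ r(k ∪ m, k ∪ m) ∪ r(m, k))
  Reassemble:  t(t(k ∪ m ∪ p ∪ q ∪ r(k ∪ p ∪ q ∪ r(m, k) ∪ r(t(p), k ∪ m ∪ q) ∪ t(k), k ∪ m ∪ p ∪ q ∪ r(k ∪ m, k ∪ m) ∪ r(m, k))))
Right:  t(t(k ∪ p ∪ m ∪ (q ∪ r(t(k) ∪ k ∪ q ∪ r(t(p), q ∪ m ∪ k) ∪ p ∪ r(m, k), (p ∪ ((k ∪ r(m, k)) ∪ r(k ∪ m, k ∪ m))) ∪ m ∪ q))))
  Descend into:  k ∪ p ∪ m ∪ (q ∪ r(t(k) ∪ k ∪ q ∪ r(t(p), q ∪ m ∪ k) ∪ p ∪ r(m, k), (p ∪ ((k ∪ r(m, k)) ∪ r(k ∪ m, k ∪ m))) ∪ m ∪ q))
  Un-nest:  k ∪ p ∪ m ∪ q ∪ r(t(k) ∪ k ∪ q ∪ r(t(p), q ∪ m ∪ k) ∪ p ∪ r(m, k), (p ∪ ((k ∪ r(m, k)) ∪ r(k ∪ m, k ∪ m))) ∪ m ∪ q)
  Simplify inside:  r(t(k) ∪ k ∪ q ∪ r(t(p), q ∪ m ∪ k) ∪ p ∪ r(m, k), (p ∪ ((k ∪ r(m, k)) ∪ r(k ∪ m, k ∪ m))) ∪ m ∪ q)  →  r(k ∪ p ∪ q ∪ r(m, k) ∪ r(t(p), k ∪ m ∪ q) ∪ t(k), k ∪ m ∪ p ∪ q ∪ r(k ∪ m, k ∪ m) ∪ r(m, k))
  Sort:  k ∪ m ∪ p ∪ q ∪ r(k ∪ p ∪ q ∪ r(m, k) ∪ r(t(p), k ∪ m ∪ q) ∪ t(k), k ∪ m ∪ p ∪ q ∪ r(k ∪ m, k ∪ m) ∪ r(m, k))
  Rebuild:  t(t(k ∪ m ∪ p ∪ q ∪ r(k ∪ p ∪ q ∪ r(m, k) ∪ r(t(p), k ∪ m ∪ q) ∪ t(k), k ∪ m ∪ p ∪ q ∪ r(k ∪ m, k ∪ m) ∪ r(m, k))))

Answer: yes — both canonical forms are t(t(k ∪ m ∪ p ∪ q ∪ r(k ∪ p ∪ q ∪ r(m, k) ∪ r(t(p), k ∪ m ∪ q) ∪ t(k), k ∪ m ∪ p ∪ q ∪ r(k ∪ m, k ∪ m) ∪ r(m, k))))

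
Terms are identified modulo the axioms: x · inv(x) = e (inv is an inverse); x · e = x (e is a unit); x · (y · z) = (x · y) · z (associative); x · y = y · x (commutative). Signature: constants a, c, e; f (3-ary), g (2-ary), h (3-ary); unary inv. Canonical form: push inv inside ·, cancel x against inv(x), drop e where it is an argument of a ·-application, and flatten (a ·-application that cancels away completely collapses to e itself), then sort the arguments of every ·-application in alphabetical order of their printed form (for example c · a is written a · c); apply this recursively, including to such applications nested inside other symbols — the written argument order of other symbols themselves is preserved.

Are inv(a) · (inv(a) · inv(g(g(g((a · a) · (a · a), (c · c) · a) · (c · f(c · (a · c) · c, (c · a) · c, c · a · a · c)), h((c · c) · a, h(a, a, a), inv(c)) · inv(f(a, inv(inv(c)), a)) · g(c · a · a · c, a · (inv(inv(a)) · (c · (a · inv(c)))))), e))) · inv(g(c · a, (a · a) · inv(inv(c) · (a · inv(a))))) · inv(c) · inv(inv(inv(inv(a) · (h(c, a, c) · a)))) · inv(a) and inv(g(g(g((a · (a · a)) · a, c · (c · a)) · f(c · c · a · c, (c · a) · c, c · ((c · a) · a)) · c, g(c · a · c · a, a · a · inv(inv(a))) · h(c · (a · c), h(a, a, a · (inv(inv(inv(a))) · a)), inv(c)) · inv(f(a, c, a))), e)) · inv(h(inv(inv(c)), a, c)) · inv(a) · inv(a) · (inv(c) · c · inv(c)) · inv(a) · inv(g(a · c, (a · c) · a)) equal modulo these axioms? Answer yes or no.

Left:  inv(a) · (inv(a) · inv(g(g(g((a · a) · (a · a), (c · c) · a) · (c · f(c · (a · c) · c, (c · a) · c, c · a · a · c)), h((c · c) · a, h(a, a, a), inv(c)) · inv(f(a, inv(inv(c)), a)) · g(c · a · a · c, a · (inv(inv(a)) · (c · (a · inv(c)))))), e))) · inv(g(c · a, (a · a) · inv(inv(c) · (a · inv(a))))) · inv(c) · inv(inv(inv(inv(a) · (h(c, a, c) · a)))) · inv(a)
  Push inv inside:  distribute inv over · and collapse double inv
  Collect terms:  inv(a) · inv(a) · inv(a) · inv(g(g(c · f(a · c · c · c, a · c · c, a · a · c · c) · g(a · a · a · a, a · c · c), g(a · a · c · c, a · a · a) · h(a · c · c, h(a, a, a), inv(c)) · inv(f(a, c, a))), e)) · inv(g(a · c, a · a · c)) · inv(c) · inv(h(c, a, c))
  Sort:  inv(a) · inv(a) · inv(a) · inv(c) · inv(g(a · c, a · a · c)) · inv(g(g(c · f(a · c · c · c, a · c · c, a · a · c · c) · g(a · a · a · a, a · c · c), g(a · a · c · c, a · a · a) · h(a · c · c, h(a, a, a), inv(c)) · inv(f(a, c, a))), e)) · inv(h(c, a, c))
Right:  inv(g(g(g((a · (a · a)) · a, c · (c · a)) · f(c · c · a · c, (c · a) · c, c · ((c · a) · a)) · c, g(c · a · c · a, a · a · inv(inv(a))) · h(c · (a · c), h(a, a, a · (inv(inv(inv(a))) · a)), inv(c)) · inv(f(a, c, a))), e)) · inv(h(inv(inv(c)), a, c)) · inv(a) · inv(a) · (inv(c) · c · inv(c)) · inv(a) · inv(g(a · c, (a · c) · a))
  Push inv inside:  distribute inv over · and collapse double inv
  Collect terms:  inv(g(g(c · f(a · c · c · c, a · c · c, a · a · c · c) · g(a · a · a · a, a · c · c), g(a · a · c · c, a · a · a) · h(a · c · c, h(a, a, a), inv(c)) · inv(f(a, c, a))), e)) · inv(h(c, a, c)) · inv(a) · inv(a) · inv(a) · inv(c) · inv(g(a · c, a · a · c))
  Order the arguments:  inv(a) · inv(a) · inv(a) · inv(c) · inv(g(a · c, a · a · c)) · inv(g(g(c · f(a · c · c · c, a · c · c, a · a · c · c) · g(a · a · a · a, a · c · c), g(a · a · c · c, a · a · a) · h(a · c · c, h(a, a, a), inv(c)) · inv(f(a, c, a))), e)) · inv(h(c, a, c))

Answer: yes — both canonical forms are inv(a) · inv(a) · inv(a) · inv(c) · inv(g(a · c, a · a · c)) · inv(g(g(c · f(a · c · c · c, a · c · c, a · a · c · c) · g(a · a · a · a, a · c · c), g(a · a · c · c, a · a · a) · h(a · c · c, h(a, a, a), inv(c)) · inv(f(a, c, a))), e)) · inv(h(c, a, c))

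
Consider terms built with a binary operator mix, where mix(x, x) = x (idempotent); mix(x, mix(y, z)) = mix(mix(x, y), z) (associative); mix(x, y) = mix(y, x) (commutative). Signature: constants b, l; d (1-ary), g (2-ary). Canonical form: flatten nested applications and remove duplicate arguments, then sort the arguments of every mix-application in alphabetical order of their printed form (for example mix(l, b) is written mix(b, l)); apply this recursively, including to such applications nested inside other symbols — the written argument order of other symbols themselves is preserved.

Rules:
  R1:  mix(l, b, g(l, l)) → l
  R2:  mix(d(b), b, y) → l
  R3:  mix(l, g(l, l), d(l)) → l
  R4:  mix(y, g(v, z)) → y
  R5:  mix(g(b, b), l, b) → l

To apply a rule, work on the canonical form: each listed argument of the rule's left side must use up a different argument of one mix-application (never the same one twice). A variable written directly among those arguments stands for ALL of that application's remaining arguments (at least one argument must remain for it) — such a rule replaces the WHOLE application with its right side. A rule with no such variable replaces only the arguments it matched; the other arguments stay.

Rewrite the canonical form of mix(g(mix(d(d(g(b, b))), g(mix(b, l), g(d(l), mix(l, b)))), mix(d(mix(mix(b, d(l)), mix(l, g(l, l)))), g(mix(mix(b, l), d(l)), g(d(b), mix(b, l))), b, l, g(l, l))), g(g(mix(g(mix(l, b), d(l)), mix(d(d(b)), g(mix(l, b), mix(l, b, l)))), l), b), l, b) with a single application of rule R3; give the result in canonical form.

Canonical form:  mix(b, g(g(mix(d(d(b)), g(mix(b, l), d(l)), g(mix(b, l), mix(b, l))), l), b), g(mix(d(d(g(b, b))), g(mix(b, l), g(d(l), mix(b, l)))), mix(b, d(mix(b, d(l), g(l, l), l)), g(l, l), g(mix(b, d(l), l), g(d(b), mix(b, l))), l)), l)
Apply R3:  consuming d(l), g(l, l), l
Result:  mix(b, g(g(mix(d(d(b)), g(mix(b, l), d(l)), g(mix(b, l), mix(b, l))), l), b), g(mix(d(d(g(b, b))), g(mix(b, l), g(d(l), mix(b, l)))), mix(b, d(mix(b, l)), g(l, l), g(mix(b, d(l), l), g(d(b), mix(b, l))), l)), l)

Answer: mix(b, g(g(mix(d(d(b)), g(mix(b, l), d(l)), g(mix(b, l), mix(b, l))), l), b), g(mix(d(d(g(b, b))), g(mix(b, l), g(d(l), mix(b, l)))), mix(b, d(mix(b, l)), g(l, l), g(mix(b, d(l), l), g(d(b), mix(b, l))), l)), l)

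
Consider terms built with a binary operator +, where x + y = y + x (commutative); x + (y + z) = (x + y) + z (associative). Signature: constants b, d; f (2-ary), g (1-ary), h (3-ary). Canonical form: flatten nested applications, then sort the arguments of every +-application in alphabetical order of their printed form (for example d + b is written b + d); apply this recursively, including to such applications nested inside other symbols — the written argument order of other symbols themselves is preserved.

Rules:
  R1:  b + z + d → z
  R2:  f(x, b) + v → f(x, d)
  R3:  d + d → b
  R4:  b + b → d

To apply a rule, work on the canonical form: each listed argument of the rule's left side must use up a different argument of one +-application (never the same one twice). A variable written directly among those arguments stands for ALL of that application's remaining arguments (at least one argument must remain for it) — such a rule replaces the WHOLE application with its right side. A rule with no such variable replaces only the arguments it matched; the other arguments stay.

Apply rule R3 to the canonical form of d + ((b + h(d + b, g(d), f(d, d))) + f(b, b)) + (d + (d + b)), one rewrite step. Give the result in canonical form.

Answer: b + b + b + d + f(b, b) + h(b + d, g(d), f(d, d))

Derivation:
Canonical form:  b + b + d + d + d + f(b, b) + h(b + d, g(d), f(d, d))
Match R3:  consume d, d
Result:  b + b + b + d + f(b, b) + h(b + d, g(d), f(d, d))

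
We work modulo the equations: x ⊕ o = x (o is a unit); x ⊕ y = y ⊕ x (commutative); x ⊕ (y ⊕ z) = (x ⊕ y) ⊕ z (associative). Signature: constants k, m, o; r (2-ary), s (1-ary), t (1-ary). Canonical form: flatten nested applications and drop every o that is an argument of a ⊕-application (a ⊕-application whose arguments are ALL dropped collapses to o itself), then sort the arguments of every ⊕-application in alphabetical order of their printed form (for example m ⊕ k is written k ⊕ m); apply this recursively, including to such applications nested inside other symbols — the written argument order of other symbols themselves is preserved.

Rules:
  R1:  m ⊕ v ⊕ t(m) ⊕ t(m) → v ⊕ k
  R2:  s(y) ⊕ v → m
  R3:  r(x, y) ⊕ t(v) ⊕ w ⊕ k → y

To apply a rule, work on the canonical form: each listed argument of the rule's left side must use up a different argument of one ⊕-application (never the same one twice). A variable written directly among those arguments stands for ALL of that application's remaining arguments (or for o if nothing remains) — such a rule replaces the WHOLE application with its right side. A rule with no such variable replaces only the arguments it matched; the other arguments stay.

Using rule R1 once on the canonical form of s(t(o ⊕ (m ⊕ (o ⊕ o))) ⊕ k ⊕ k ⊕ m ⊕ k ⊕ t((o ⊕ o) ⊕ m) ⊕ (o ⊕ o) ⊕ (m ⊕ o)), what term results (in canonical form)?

Canonical form:  s(k ⊕ k ⊕ k ⊕ m ⊕ m ⊕ t(m) ⊕ t(m))
Match R1:  consume m, t(m), t(m);  v := k ⊕ k ⊕ k ⊕ m
The variable takes the whole remainder — replace the entire application.
New term:  s(k ⊕ k ⊕ k ⊕ k ⊕ m)

Answer: s(k ⊕ k ⊕ k ⊕ k ⊕ m)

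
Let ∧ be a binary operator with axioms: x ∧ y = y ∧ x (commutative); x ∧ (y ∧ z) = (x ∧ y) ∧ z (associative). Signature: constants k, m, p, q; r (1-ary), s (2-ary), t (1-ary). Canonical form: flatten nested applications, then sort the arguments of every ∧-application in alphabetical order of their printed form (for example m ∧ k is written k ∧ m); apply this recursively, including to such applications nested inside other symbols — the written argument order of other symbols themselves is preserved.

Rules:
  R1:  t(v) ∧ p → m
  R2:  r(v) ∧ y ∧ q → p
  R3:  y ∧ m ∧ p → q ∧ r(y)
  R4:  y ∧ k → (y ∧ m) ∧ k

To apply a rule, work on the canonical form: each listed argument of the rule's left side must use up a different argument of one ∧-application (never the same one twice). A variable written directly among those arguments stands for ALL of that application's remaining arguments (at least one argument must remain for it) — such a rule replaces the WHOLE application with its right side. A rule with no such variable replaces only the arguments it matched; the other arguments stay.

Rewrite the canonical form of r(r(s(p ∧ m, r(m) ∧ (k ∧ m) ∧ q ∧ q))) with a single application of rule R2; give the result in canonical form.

Canonical form:  r(r(s(m ∧ p, k ∧ m ∧ q ∧ q ∧ r(m))))
Match R2:  consume q, r(m);  v := m, y := k ∧ m ∧ q
The variable takes the whole remainder — replace the entire application.
New term:  r(r(s(m ∧ p, p)))

Answer: r(r(s(m ∧ p, p)))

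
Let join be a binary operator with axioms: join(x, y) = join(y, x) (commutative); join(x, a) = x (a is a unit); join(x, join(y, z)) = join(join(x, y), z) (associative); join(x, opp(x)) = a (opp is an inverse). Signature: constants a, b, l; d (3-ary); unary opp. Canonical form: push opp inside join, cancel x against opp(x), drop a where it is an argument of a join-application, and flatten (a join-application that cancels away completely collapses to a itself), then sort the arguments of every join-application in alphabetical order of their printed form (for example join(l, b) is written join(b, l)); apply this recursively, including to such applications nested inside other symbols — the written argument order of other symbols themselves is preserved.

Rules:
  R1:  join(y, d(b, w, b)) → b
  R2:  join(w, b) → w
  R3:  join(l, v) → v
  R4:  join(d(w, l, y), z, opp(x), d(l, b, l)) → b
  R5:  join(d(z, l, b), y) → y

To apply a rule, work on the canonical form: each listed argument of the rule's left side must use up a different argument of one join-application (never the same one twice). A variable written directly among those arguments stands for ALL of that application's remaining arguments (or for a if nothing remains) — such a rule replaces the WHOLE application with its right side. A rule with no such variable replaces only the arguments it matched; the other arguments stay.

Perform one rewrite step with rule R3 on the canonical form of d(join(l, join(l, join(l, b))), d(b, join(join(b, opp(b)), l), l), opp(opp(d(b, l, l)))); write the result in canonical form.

Canonical form:  d(join(b, l, l, l), d(b, l, l), d(b, l, l))
Apply R3:  consuming l;  v := join(b, l, l)
The extension variable absorbs all remaining arguments, so the whole application is rewritten.
Result:  d(join(b, l, l), d(b, l, l), d(b, l, l))

Answer: d(join(b, l, l), d(b, l, l), d(b, l, l))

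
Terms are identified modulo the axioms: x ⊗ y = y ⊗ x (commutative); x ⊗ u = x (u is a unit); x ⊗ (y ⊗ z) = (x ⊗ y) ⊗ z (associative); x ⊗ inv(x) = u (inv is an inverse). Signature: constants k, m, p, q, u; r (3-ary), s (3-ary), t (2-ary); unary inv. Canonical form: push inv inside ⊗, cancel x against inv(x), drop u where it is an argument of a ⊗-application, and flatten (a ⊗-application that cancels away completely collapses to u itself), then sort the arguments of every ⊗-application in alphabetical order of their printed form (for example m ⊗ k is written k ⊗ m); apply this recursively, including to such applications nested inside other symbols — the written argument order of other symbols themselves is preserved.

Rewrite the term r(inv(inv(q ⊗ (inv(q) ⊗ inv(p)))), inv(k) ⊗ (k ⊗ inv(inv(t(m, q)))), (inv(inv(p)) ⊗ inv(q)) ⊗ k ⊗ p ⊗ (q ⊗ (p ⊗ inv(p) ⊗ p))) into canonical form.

Answer: r(inv(p), t(m, q), k ⊗ p ⊗ p ⊗ p)

Derivation:
Descend into:  (inv(inv(p)) ⊗ inv(q)) ⊗ k ⊗ p ⊗ (q ⊗ (p ⊗ inv(p) ⊗ p))
Push inv inside:  distribute inv over ⊗ and collapse double inv
Cancel inverse pairs:  q cancels
Collect terms:  p ⊗ p ⊗ p ⊗ k
Sort:  k ⊗ p ⊗ p ⊗ p
Rebuild:  r(inv(p), t(m, q), k ⊗ p ⊗ p ⊗ p)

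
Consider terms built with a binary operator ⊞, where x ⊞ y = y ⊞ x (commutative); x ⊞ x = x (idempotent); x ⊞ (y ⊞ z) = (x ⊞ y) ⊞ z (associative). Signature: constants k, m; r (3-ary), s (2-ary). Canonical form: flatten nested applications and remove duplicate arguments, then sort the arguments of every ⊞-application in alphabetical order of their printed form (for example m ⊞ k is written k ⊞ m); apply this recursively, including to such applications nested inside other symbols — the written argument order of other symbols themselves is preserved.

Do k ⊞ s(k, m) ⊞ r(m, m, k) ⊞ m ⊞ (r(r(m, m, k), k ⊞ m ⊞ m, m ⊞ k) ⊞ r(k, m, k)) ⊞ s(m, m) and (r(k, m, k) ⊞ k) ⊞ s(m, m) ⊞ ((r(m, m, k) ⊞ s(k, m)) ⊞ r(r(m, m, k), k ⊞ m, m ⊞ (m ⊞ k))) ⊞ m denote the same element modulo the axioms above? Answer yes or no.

Answer: yes — both canonical forms are k ⊞ m ⊞ r(k, m, k) ⊞ r(m, m, k) ⊞ r(r(m, m, k), k ⊞ m, k ⊞ m) ⊞ s(k, m) ⊞ s(m, m)

Derivation:
Left:  k ⊞ s(k, m) ⊞ r(m, m, k) ⊞ m ⊞ (r(r(m, m, k), k ⊞ m ⊞ m, m ⊞ k) ⊞ r(k, m, k)) ⊞ s(m, m)
  Un-nest:  k ⊞ s(k, m) ⊞ r(m, m, k) ⊞ m ⊞ r(r(m, m, k), k ⊞ m ⊞ m, m ⊞ k) ⊞ r(k, m, k) ⊞ s(m, m)
  Inside:  r(r(m, m, k), k ⊞ m ⊞ m, m ⊞ k)  →  r(r(m, m, k), k ⊞ m, k ⊞ m)
  Sort arguments:  k ⊞ m ⊞ r(k, m, k) ⊞ r(m, m, k) ⊞ r(r(m, m, k), k ⊞ m, k ⊞ m) ⊞ s(k, m) ⊞ s(m, m)
Right:  (r(k, m, k) ⊞ k) ⊞ s(m, m) ⊞ ((r(m, m, k) ⊞ s(k, m)) ⊞ r(r(m, m, k), k ⊞ m, m ⊞ (m ⊞ k))) ⊞ m
  Un-nest:  r(k, m, k) ⊞ k ⊞ s(m, m) ⊞ r(m, m, k) ⊞ s(k, m) ⊞ r(r(m, m, k), k ⊞ m, m ⊞ (m ⊞ k)) ⊞ m
  Inside:  r(r(m, m, k), k ⊞ m, m ⊞ (m ⊞ k))  →  r(r(m, m, k), k ⊞ m, k ⊞ m)
  Sort arguments:  k ⊞ m ⊞ r(k, m, k) ⊞ r(m, m, k) ⊞ r(r(m, m, k), k ⊞ m, k ⊞ m) ⊞ s(k, m) ⊞ s(m, m)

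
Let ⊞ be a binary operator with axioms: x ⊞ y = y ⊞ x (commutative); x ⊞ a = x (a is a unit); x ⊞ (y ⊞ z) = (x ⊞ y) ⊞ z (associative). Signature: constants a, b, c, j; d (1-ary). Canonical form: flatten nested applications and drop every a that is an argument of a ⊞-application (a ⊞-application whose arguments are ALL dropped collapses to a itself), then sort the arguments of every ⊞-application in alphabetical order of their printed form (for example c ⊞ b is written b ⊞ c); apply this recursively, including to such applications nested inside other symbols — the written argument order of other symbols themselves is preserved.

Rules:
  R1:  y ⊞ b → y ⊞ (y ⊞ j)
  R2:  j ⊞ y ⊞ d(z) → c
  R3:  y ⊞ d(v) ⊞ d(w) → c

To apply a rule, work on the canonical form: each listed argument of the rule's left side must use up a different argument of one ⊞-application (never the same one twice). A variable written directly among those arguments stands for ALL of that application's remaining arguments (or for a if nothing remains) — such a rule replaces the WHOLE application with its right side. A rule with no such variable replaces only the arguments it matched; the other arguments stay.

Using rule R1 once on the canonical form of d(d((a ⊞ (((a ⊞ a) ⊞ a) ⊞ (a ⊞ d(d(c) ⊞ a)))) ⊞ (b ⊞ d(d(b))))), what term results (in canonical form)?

Answer: d(d(d(d(b)) ⊞ d(d(b)) ⊞ d(d(c)) ⊞ d(d(c)) ⊞ j))

Derivation:
Canonical form:  d(d(b ⊞ d(d(b)) ⊞ d(d(c))))
R1 matches:  uses b;  y := d(d(b)) ⊞ d(d(c))
The extension variable absorbs all remaining arguments, so the whole application is rewritten.
Giving:  d(d(d(d(b)) ⊞ d(d(b)) ⊞ d(d(c)) ⊞ d(d(c)) ⊞ j))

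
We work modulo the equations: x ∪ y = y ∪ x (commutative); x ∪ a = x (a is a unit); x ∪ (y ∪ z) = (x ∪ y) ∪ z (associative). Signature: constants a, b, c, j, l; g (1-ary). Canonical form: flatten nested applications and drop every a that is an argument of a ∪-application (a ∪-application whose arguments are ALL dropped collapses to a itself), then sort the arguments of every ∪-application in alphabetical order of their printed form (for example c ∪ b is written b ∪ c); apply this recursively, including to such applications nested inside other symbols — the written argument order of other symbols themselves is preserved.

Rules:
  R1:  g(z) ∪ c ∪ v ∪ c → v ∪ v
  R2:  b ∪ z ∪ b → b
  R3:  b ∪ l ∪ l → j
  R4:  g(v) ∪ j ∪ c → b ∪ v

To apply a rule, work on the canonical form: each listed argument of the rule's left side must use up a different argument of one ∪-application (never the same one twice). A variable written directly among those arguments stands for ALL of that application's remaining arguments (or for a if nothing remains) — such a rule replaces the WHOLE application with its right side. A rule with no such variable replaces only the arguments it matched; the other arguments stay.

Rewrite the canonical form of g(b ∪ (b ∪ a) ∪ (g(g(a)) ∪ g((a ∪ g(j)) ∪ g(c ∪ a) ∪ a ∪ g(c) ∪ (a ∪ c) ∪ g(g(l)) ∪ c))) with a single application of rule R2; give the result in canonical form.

Answer: g(b)

Derivation:
Canonical form:  g(b ∪ b ∪ g(c ∪ c ∪ g(c) ∪ g(c) ∪ g(g(l)) ∪ g(j)) ∪ g(g(a)))
R2 matches:  uses b, b;  z := g(c ∪ c ∪ g(c) ∪ g(c) ∪ g(g(l)) ∪ g(j)) ∪ g(g(a))
Every leftover argument binds to the variable; the entire application is replaced.
Result:  g(b)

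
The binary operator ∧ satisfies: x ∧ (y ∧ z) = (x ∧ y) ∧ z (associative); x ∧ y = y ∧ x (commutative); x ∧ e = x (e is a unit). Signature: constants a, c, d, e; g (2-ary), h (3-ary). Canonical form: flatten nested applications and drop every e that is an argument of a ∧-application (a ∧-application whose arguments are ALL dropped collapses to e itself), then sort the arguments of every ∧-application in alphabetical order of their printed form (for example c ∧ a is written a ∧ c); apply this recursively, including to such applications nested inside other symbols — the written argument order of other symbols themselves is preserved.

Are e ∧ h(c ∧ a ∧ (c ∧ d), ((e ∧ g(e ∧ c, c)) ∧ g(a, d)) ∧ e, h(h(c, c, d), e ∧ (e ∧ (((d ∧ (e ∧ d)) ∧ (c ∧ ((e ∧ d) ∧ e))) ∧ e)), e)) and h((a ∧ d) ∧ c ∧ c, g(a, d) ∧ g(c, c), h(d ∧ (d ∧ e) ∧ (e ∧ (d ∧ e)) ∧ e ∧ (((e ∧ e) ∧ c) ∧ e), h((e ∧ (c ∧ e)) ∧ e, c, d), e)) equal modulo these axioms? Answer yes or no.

Answer: no — h(a ∧ c ∧ c ∧ d, g(a, d) ∧ g(c, c), h(h(c, c, d), c ∧ d ∧ d ∧ d, e)) vs h(a ∧ c ∧ c ∧ d, g(a, d) ∧ g(c, c), h(c ∧ d ∧ d ∧ d, h(c, c, d), e))

Derivation:
Left:  e ∧ h(c ∧ a ∧ (c ∧ d), ((e ∧ g(e ∧ c, c)) ∧ g(a, d)) ∧ e, h(h(c, c, d), e ∧ (e ∧ (((d ∧ (e ∧ d)) ∧ (c ∧ ((e ∧ d) ∧ e))) ∧ e)), e))
  Inside:  h(c ∧ a ∧ (c ∧ d), ((e ∧ g(e ∧ c, c)) ∧ g(a, d)) ∧ e, h(h(c, c, d), e ∧ (e ∧ (((d ∧ (e ∧ d)) ∧ (c ∧ ((e ∧ d) ∧ e))) ∧ e)), e))  →  h(a ∧ c ∧ c ∧ d, g(a, d) ∧ g(c, c), h(h(c, c, d), c ∧ d ∧ d ∧ d, e))
  Drop the unit:  drop e
  Sort arguments:  h(a ∧ c ∧ c ∧ d, g(a, d) ∧ g(c, c), h(h(c, c, d), c ∧ d ∧ d ∧ d, e))
Right:  h((a ∧ d) ∧ c ∧ c, g(a, d) ∧ g(c, c), h(d ∧ (d ∧ e) ∧ (e ∧ (d ∧ e)) ∧ e ∧ (((e ∧ e) ∧ c) ∧ e), h((e ∧ (c ∧ e)) ∧ e, c, d), e))
  Descend into:  d ∧ (d ∧ e) ∧ (e ∧ (d ∧ e)) ∧ e ∧ (((e ∧ e) ∧ c) ∧ e)
  Un-nest:  d ∧ d ∧ e ∧ e ∧ d ∧ e ∧ e ∧ e ∧ e ∧ c ∧ e
  Units out:  drop e (×7)
  Order the arguments:  c ∧ d ∧ d ∧ d
  Put back:  h(a ∧ c ∧ c ∧ d, g(a, d) ∧ g(c, c), h(c ∧ d ∧ d ∧ d, h(c, c, d), e))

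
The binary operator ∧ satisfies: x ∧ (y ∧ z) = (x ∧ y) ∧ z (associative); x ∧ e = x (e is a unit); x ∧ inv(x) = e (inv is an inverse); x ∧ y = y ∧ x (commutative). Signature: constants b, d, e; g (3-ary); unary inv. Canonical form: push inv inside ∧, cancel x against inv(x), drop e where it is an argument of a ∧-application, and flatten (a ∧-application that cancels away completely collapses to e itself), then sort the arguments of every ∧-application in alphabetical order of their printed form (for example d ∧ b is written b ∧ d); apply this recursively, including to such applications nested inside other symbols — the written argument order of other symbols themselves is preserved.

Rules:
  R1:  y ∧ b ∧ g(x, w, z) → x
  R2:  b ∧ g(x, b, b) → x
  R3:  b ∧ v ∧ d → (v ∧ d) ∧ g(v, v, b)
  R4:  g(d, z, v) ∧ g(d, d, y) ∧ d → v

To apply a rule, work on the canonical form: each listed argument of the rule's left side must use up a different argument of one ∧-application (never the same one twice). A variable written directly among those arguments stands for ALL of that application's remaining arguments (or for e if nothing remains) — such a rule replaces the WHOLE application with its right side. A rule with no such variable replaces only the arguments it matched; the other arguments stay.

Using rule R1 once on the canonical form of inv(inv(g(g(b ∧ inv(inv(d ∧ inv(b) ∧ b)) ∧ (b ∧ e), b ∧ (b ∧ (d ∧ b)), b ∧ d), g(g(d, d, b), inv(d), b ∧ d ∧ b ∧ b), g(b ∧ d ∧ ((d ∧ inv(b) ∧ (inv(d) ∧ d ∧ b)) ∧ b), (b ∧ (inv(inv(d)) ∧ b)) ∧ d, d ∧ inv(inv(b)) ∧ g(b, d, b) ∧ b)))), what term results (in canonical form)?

Answer: g(g(b ∧ b ∧ d, b ∧ b ∧ b ∧ d, b ∧ d), g(g(d, d, b), inv(d), b ∧ b ∧ b ∧ d), g(b ∧ b ∧ d ∧ d, b ∧ b ∧ d ∧ d, b))

Derivation:
Canonical form:  g(g(b ∧ b ∧ d, b ∧ b ∧ b ∧ d, b ∧ d), g(g(d, d, b), inv(d), b ∧ b ∧ b ∧ d), g(b ∧ b ∧ d ∧ d, b ∧ b ∧ d ∧ d, b ∧ b ∧ d ∧ g(b, d, b)))
Match R1:  consume b, g(b, d, b);  w := d, x := b, y := b ∧ d, z := b
The extension variable absorbs all remaining arguments, so the whole application is rewritten.
Giving:  g(g(b ∧ b ∧ d, b ∧ b ∧ b ∧ d, b ∧ d), g(g(d, d, b), inv(d), b ∧ b ∧ b ∧ d), g(b ∧ b ∧ d ∧ d, b ∧ b ∧ d ∧ d, b))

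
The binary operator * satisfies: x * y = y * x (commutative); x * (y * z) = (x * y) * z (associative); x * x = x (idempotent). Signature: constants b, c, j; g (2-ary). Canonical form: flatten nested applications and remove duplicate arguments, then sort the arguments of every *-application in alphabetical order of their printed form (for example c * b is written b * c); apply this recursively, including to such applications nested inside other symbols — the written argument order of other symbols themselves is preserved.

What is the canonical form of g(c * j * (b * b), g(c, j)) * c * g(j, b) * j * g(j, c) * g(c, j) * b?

Answer: b * c * g(b * c * j, g(c, j)) * g(c, j) * g(j, b) * g(j, c) * j

Derivation:
Canonicalize subterm:  g(c * j * (b * b), g(c, j))  →  g(b * c * j, g(c, j))
Sort:  b * c * g(b * c * j, g(c, j)) * g(c, j) * g(j, b) * g(j, c) * j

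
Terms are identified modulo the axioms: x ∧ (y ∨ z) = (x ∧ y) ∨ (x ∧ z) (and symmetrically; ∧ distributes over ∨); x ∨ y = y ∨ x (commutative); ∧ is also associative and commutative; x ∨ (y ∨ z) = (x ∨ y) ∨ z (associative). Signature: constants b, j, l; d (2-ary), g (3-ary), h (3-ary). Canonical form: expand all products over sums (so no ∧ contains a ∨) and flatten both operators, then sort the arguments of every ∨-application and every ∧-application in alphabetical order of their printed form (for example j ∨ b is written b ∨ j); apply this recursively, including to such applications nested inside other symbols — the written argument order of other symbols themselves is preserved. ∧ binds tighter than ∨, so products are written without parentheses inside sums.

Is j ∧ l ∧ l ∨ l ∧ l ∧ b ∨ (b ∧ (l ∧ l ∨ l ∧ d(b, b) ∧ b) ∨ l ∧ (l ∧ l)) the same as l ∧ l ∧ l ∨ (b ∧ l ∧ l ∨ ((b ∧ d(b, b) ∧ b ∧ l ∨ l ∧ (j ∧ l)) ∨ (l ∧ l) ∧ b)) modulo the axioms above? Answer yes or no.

Answer: yes — both canonical forms are b ∧ b ∧ d(b, b) ∧ l ∨ b ∧ l ∧ l ∨ b ∧ l ∧ l ∨ j ∧ l ∧ l ∨ l ∧ l ∧ l

Derivation:
Left:  j ∧ l ∧ l ∨ l ∧ l ∧ b ∨ (b ∧ (l ∧ l ∨ l ∧ d(b, b) ∧ b) ∨ l ∧ (l ∧ l))
  Distribute:  j ∧ l ∧ l ∨ b ∧ l ∧ l ∨ b ∧ l ∧ l ∨ b ∧ b ∧ d(b, b) ∧ l ∨ l ∧ l ∧ l
  Sort arguments:  b ∧ b ∧ d(b, b) ∧ l ∨ b ∧ l ∧ l ∨ b ∧ l ∧ l ∨ j ∧ l ∧ l ∨ l ∧ l ∧ l
Right:  l ∧ l ∧ l ∨ (b ∧ l ∧ l ∨ ((b ∧ d(b, b) ∧ b ∧ l ∨ l ∧ (j ∧ l)) ∨ (l ∧ l) ∧ b))
  Un-nest:  l ∧ l ∧ l ∨ b ∧ l ∧ l ∨ b ∧ b ∧ d(b, b) ∧ l ∨ j ∧ l ∧ l ∨ b ∧ l ∧ l
  Sort arguments:  b ∧ b ∧ d(b, b) ∧ l ∨ b ∧ l ∧ l ∨ b ∧ l ∧ l ∨ j ∧ l ∧ l ∨ l ∧ l ∧ l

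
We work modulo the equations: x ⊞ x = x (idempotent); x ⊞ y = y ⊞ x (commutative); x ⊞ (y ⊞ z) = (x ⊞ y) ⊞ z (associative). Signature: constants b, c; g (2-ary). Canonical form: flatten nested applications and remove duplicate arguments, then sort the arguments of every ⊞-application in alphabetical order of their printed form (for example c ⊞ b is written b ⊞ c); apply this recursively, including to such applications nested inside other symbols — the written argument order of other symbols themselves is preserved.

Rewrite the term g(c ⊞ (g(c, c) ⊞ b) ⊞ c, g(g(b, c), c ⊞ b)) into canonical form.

Answer: g(b ⊞ c ⊞ g(c, c), g(g(b, c), b ⊞ c))

Derivation:
Work inside:  c ⊞ (g(c, c) ⊞ b) ⊞ c
Flatten:  c ⊞ g(c, c) ⊞ b ⊞ c
Drop duplicates:  drop duplicate c
Sort:  b ⊞ c ⊞ g(c, c)
Put back:  g(b ⊞ c ⊞ g(c, c), g(g(b, c), b ⊞ c))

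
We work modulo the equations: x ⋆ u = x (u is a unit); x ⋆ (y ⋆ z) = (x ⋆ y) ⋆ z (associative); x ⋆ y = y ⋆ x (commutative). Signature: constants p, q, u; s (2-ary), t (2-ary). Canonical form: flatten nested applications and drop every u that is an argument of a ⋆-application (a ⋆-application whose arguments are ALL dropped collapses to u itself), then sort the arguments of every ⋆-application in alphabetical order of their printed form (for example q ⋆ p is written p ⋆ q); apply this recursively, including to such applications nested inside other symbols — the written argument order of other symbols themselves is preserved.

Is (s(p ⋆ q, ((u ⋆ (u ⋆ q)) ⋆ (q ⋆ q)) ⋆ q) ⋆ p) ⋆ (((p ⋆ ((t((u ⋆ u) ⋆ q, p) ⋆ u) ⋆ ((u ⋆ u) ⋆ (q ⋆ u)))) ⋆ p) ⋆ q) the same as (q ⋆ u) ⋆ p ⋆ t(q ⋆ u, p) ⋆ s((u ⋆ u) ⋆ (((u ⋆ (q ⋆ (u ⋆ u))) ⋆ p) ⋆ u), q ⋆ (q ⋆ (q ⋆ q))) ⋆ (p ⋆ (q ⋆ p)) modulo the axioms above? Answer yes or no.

Answer: yes — both canonical forms are p ⋆ p ⋆ p ⋆ q ⋆ q ⋆ s(p ⋆ q, q ⋆ q ⋆ q ⋆ q) ⋆ t(q, p)

Derivation:
Left:  (s(p ⋆ q, ((u ⋆ (u ⋆ q)) ⋆ (q ⋆ q)) ⋆ q) ⋆ p) ⋆ (((p ⋆ ((t((u ⋆ u) ⋆ q, p) ⋆ u) ⋆ ((u ⋆ u) ⋆ (q ⋆ u)))) ⋆ p) ⋆ q)
  Un-nest:  s(p ⋆ q, ((u ⋆ (u ⋆ q)) ⋆ (q ⋆ q)) ⋆ q) ⋆ p ⋆ p ⋆ t((u ⋆ u) ⋆ q, p) ⋆ u ⋆ u ⋆ u ⋆ q ⋆ u ⋆ p ⋆ q
  Canonicalize subterm:  s(p ⋆ q, ((u ⋆ (u ⋆ q)) ⋆ (q ⋆ q)) ⋆ q)  →  s(p ⋆ q, q ⋆ q ⋆ q ⋆ q)
  Canonicalize subterm:  t((u ⋆ u) ⋆ q, p)  →  t(q, p)
  Drop the unit:  drop u (×4)
  Sort arguments:  p ⋆ p ⋆ p ⋆ q ⋆ q ⋆ s(p ⋆ q, q ⋆ q ⋆ q ⋆ q) ⋆ t(q, p)
Right:  (q ⋆ u) ⋆ p ⋆ t(q ⋆ u, p) ⋆ s((u ⋆ u) ⋆ (((u ⋆ (q ⋆ (u ⋆ u))) ⋆ p) ⋆ u), q ⋆ (q ⋆ (q ⋆ q))) ⋆ (p ⋆ (q ⋆ p))
  Merge nested applications:  q ⋆ u ⋆ p ⋆ t(q ⋆ u, p) ⋆ s((u ⋆ u) ⋆ (((u ⋆ (q ⋆ (u ⋆ u))) ⋆ p) ⋆ u), q ⋆ (q ⋆ (q ⋆ q))) ⋆ p ⋆ q ⋆ p
  Inside:  t(q ⋆ u, p)  →  t(q, p)
  Simplify inside:  s((u ⋆ u) ⋆ (((u ⋆ (q ⋆ (u ⋆ u))) ⋆ p) ⋆ u), q ⋆ (q ⋆ (q ⋆ q)))  →  s(p ⋆ q, q ⋆ q ⋆ q ⋆ q)
  Drop the unit:  drop u
  Sort:  p ⋆ p ⋆ p ⋆ q ⋆ q ⋆ s(p ⋆ q, q ⋆ q ⋆ q ⋆ q) ⋆ t(q, p)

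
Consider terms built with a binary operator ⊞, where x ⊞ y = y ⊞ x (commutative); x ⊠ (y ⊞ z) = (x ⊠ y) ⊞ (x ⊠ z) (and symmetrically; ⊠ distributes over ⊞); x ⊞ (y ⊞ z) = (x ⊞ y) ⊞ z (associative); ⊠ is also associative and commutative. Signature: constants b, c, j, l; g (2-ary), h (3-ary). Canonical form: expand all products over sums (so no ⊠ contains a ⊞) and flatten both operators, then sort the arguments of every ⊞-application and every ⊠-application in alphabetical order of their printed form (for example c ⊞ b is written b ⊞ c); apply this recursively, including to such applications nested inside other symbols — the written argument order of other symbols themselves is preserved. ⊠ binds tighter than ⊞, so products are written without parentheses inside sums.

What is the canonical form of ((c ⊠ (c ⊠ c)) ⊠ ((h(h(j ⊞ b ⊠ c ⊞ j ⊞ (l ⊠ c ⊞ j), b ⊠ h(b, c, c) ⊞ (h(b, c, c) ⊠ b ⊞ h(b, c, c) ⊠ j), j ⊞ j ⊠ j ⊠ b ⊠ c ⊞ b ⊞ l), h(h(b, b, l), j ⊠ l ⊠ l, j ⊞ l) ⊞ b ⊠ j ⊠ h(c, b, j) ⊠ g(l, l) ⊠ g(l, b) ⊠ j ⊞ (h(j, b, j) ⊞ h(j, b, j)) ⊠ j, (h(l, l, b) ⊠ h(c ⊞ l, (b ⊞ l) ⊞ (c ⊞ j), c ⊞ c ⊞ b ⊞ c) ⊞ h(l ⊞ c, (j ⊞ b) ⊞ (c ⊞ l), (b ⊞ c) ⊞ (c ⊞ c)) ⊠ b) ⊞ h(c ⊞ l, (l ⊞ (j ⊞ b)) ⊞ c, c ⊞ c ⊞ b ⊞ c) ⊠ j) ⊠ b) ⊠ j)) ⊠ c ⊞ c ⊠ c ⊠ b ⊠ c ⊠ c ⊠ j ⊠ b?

Distribute:  b ⊠ c ⊠ c ⊠ c ⊠ c ⊠ h(h(b ⊠ c ⊞ c ⊠ l ⊞ j ⊞ j ⊞ j, b ⊠ h(b, c, c) ⊞ b ⊠ h(b, c, c) ⊞ h(b, c, c) ⊠ j, b ⊞ b ⊠ c ⊠ j ⊠ j ⊞ j ⊞ l), b ⊠ g(l, b) ⊠ g(l, l) ⊠ h(c, b, j) ⊠ j ⊠ j ⊞ h(h(b, b, l), j ⊠ l ⊠ l, j ⊞ l) ⊞ h(j, b, j) ⊠ j ⊞ h(j, b, j) ⊠ j, b ⊠ h(c ⊞ l, b ⊞ c ⊞ j ⊞ l, b ⊞ c ⊞ c ⊞ c) ⊞ h(c ⊞ l, b ⊞ c ⊞ j ⊞ l, b ⊞ c ⊞ c ⊞ c) ⊠ h(l, l, b) ⊞ h(c ⊞ l, b ⊞ c ⊞ j ⊞ l, b ⊞ c ⊞ c ⊞ c) ⊠ j) ⊠ j ⊞ b ⊠ b ⊠ c ⊠ c ⊠ c ⊠ c ⊠ j
Sort:  b ⊠ b ⊠ c ⊠ c ⊠ c ⊠ c ⊠ j ⊞ b ⊠ c ⊠ c ⊠ c ⊠ c ⊠ h(h(b ⊠ c ⊞ c ⊠ l ⊞ j ⊞ j ⊞ j, b ⊠ h(b, c, c) ⊞ b ⊠ h(b, c, c) ⊞ h(b, c, c) ⊠ j, b ⊞ b ⊠ c ⊠ j ⊠ j ⊞ j ⊞ l), b ⊠ g(l, b) ⊠ g(l, l) ⊠ h(c, b, j) ⊠ j ⊠ j ⊞ h(h(b, b, l), j ⊠ l ⊠ l, j ⊞ l) ⊞ h(j, b, j) ⊠ j ⊞ h(j, b, j) ⊠ j, b ⊠ h(c ⊞ l, b ⊞ c ⊞ j ⊞ l, b ⊞ c ⊞ c ⊞ c) ⊞ h(c ⊞ l, b ⊞ c ⊞ j ⊞ l, b ⊞ c ⊞ c ⊞ c) ⊠ h(l, l, b) ⊞ h(c ⊞ l, b ⊞ c ⊞ j ⊞ l, b ⊞ c ⊞ c ⊞ c) ⊠ j) ⊠ j

Answer: b ⊠ b ⊠ c ⊠ c ⊠ c ⊠ c ⊠ j ⊞ b ⊠ c ⊠ c ⊠ c ⊠ c ⊠ h(h(b ⊠ c ⊞ c ⊠ l ⊞ j ⊞ j ⊞ j, b ⊠ h(b, c, c) ⊞ b ⊠ h(b, c, c) ⊞ h(b, c, c) ⊠ j, b ⊞ b ⊠ c ⊠ j ⊠ j ⊞ j ⊞ l), b ⊠ g(l, b) ⊠ g(l, l) ⊠ h(c, b, j) ⊠ j ⊠ j ⊞ h(h(b, b, l), j ⊠ l ⊠ l, j ⊞ l) ⊞ h(j, b, j) ⊠ j ⊞ h(j, b, j) ⊠ j, b ⊠ h(c ⊞ l, b ⊞ c ⊞ j ⊞ l, b ⊞ c ⊞ c ⊞ c) ⊞ h(c ⊞ l, b ⊞ c ⊞ j ⊞ l, b ⊞ c ⊞ c ⊞ c) ⊠ h(l, l, b) ⊞ h(c ⊞ l, b ⊞ c ⊞ j ⊞ l, b ⊞ c ⊞ c ⊞ c) ⊠ j) ⊠ j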